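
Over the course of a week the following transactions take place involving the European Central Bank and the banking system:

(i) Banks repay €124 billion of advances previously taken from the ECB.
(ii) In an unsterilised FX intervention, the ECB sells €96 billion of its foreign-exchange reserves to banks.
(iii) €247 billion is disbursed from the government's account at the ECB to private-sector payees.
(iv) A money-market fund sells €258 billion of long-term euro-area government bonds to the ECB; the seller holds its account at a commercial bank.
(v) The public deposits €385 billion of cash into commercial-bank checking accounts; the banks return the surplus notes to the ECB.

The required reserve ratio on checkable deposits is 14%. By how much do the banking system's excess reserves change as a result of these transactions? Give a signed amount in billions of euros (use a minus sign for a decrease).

+€545.4 billion

Discount-window repayment €124 billion: reserves −€124B, deposits 0.
FX sale €96 billion: reserves −€96B, deposits 0.
Government spending €247 billion: reserves +€247B, deposits +€247B.
Asset purchase (from non-banks) €258 billion: reserves +€258B, deposits +€258B.
Currency deposit €385 billion: reserves +€385B, deposits +€385B.
Totals: Δreserves = +€670B, Δdeposits = +€890B.
Δrequired reserves = 14% × +€890B = +€124.6B.
Δexcess reserves = Δreserves − Δrequired = +€670B − (+€124.6B) = +€545.4 billion.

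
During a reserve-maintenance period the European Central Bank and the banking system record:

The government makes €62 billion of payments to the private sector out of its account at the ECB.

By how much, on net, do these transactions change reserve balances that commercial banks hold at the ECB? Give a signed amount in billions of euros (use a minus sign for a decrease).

ECB balance sheet:
  Assets:      no change
  Liabilities: Bank reserves +€62B, Government deposits −€62B
Commercial banking system:
  Assets:      Reserves at CB +€62B
  Liabilities: Checkable deposits +€62B
So the change in reserve balances that commercial banks hold at the ECB is +€62 billion.

+€62 billion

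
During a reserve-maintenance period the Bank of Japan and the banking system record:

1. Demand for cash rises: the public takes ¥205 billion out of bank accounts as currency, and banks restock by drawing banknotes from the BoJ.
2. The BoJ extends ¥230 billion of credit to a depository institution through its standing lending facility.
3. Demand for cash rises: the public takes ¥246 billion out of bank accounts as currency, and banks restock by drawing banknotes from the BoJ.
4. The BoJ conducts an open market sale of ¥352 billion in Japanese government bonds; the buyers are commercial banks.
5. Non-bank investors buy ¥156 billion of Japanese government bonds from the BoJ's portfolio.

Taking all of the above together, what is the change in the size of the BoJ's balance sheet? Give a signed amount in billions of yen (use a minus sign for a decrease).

BoJ balance sheet:
  Assets:      Securities −¥508B, Loans to banks +¥230B
  Liabilities: Bank reserves −¥729B, Currency in circulation +¥451B
Commercial banking system:
  Assets:      Reserves at CB −¥729B, Securities +¥352B
  Liabilities: Checkable deposits −¥607B, Borrowings from CB +¥230B
Change in total BoJ assets = -¥278 billion.

-¥278 billion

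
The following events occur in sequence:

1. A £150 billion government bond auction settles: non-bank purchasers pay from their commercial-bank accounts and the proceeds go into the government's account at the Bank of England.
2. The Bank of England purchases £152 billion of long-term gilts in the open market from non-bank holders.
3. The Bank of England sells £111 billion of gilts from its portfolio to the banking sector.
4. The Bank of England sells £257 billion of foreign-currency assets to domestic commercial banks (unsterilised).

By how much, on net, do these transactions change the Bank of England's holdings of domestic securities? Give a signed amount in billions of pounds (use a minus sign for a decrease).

+£41 billion

Government account inflow £150 billion: the Bank of England's securities portfolio is untouched → 0.
Asset purchase (from non-banks) £152 billion: securities added to the Bank of England's portfolio → +£152B.
OMO sale (to banks) £111 billion: securities removed from the Bank of England's portfolio → −£111B.
FX sale £257 billion: the Bank of England's securities portfolio is untouched → 0.
Net: 0 + 152 − 111 + 0 = +£41 billion.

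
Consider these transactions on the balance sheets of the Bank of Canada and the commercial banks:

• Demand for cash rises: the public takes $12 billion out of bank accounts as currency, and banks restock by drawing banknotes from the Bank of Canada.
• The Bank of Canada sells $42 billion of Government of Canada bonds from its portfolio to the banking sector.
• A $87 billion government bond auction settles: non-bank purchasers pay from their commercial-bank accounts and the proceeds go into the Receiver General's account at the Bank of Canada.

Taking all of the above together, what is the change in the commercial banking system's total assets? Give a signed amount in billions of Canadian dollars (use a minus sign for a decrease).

Currency withdrawal $12 billion: bank balance sheets shrink → −$12B.
OMO sale (to banks) $42 billion: just an asset swap on bank balance sheets → 0.
Government account inflow $87 billion: bank balance sheets shrink → −$87B.
Net: −12 + 0 − 87 = -$99 billion.

-$99 billion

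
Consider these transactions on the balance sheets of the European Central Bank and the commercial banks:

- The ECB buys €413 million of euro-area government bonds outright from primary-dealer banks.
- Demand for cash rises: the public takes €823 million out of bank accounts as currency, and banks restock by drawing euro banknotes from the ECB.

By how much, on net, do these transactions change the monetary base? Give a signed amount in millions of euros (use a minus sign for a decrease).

ECB balance sheet:
  Assets:      Securities +€413M
  Liabilities: Bank reserves −€410M, Currency in circulation +€823M
Commercial banking system:
  Assets:      Reserves at CB −€410M, Securities −€413M
  Liabilities: Checkable deposits −€823M
Monetary base = currency + reserves: +€823M + (−€410M) = +€413 million.

+€413 million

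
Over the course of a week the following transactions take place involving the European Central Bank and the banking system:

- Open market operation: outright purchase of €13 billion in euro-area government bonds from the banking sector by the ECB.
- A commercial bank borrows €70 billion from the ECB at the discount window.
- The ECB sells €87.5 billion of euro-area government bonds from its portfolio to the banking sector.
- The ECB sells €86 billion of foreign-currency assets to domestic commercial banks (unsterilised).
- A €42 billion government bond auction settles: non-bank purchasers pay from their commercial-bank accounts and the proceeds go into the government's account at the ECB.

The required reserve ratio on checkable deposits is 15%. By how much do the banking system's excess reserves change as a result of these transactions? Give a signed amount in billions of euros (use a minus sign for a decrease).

-€126.2 billion

OMO purchase (from banks) €13 billion: reserves +€13B, deposits 0.
Discount-window loan €70 billion: reserves +€70B, deposits 0.
OMO sale (to banks) €87.5 billion: reserves −€87.5B, deposits 0.
FX sale €86 billion: reserves −€86B, deposits 0.
Government account inflow €42 billion: reserves −€42B, deposits −€42B.
Totals: Δreserves = −€132.5B, Δdeposits = −€42B.
Δrequired reserves = 15% × −€42B = −€6.3B.
Δexcess reserves = Δreserves − Δrequired = −€132.5B − (−€6.3B) = -€126.2 billion.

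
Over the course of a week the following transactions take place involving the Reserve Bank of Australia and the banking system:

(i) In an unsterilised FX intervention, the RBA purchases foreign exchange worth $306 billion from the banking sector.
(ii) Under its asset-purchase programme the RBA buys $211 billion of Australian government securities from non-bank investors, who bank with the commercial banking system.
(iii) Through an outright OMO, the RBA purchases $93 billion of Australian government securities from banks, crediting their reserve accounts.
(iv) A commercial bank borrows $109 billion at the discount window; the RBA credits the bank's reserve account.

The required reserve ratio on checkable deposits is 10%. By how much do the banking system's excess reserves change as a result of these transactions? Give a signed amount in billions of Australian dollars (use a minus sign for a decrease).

+$697.9 billion

FX purchase $306 billion: reserves +$306B, deposits 0.
Asset purchase (from non-banks) $211 billion: reserves +$211B, deposits +$211B.
OMO purchase (from banks) $93 billion: reserves +$93B, deposits 0.
Discount-window loan $109 billion: reserves +$109B, deposits 0.
Totals: Δreserves = +$719B, Δdeposits = +$211B.
Δrequired reserves = 10% × +$211B = +$21.1B.
Δexcess reserves = Δreserves − Δrequired = +$719B − (+$21.1B) = +$697.9 billion.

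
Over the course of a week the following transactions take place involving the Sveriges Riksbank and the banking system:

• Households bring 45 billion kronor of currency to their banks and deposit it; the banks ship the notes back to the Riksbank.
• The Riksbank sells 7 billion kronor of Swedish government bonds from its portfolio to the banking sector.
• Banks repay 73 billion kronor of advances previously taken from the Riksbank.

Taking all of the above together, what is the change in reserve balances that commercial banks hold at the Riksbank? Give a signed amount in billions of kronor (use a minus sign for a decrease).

-35 billion

Currency deposit 45 billion kronor: returned notes are swapped for reserve credit → +45B.
OMO sale (to banks) 7 billion kronor: the buying banks pay out of their reserve balances → −7B.
Discount-window repayment 73 billion kronor: repayment is debited from reserves → −73B.
Net: 45 − 7 − 73 = -35 billion.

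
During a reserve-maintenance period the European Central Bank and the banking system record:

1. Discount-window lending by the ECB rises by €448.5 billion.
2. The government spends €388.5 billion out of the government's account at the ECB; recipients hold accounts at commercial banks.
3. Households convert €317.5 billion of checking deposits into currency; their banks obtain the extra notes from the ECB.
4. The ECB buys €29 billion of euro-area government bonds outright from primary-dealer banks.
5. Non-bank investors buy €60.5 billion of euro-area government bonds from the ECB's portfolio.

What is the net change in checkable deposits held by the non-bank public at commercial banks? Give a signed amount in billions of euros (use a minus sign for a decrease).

+€10.5 billion

ECB balance sheet:
  Assets:      Securities −€31.5B, Loans to banks +€448.5B
  Liabilities: Bank reserves +€488B, Currency in circulation +€317.5B, Government deposits −€388.5B
Commercial banking system:
  Assets:      Reserves at CB +€488B, Securities −€29B
  Liabilities: Checkable deposits +€10.5B, Borrowings from CB +€448.5B
So the change in checkable deposits held by the non-bank public at commercial banks is +€10.5 billion.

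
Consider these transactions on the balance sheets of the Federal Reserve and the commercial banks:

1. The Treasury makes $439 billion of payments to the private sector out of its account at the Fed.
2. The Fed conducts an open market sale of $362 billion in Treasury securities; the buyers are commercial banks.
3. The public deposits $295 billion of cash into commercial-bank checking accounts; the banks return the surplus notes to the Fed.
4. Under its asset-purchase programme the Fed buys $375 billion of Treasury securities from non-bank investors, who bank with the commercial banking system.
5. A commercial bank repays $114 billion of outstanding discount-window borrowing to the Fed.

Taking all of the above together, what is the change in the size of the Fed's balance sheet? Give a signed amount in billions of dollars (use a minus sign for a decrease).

Fed balance sheet:
  Assets:      Securities +$13B, Loans to banks −$114B
  Liabilities: Bank reserves +$633B, Currency in circulation −$295B, Government deposits −$439B
Change in total Fed assets = -$101 billion.

-$101 billion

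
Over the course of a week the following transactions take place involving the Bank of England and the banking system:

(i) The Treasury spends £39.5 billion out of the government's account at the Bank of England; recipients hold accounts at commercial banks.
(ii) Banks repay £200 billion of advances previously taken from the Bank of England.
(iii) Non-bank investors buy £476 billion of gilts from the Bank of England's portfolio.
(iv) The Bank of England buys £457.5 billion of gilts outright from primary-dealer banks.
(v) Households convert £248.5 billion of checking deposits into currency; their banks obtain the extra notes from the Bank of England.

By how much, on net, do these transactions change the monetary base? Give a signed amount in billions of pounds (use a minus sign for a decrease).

-£179 billion

Government spending £39.5 billion: a non-base liability converts back to reserves → +£39.5B.
Discount-window repayment £200 billion: Bank of England balance sheet contracts → −£200B.
Asset sale (to non-banks) £476 billion: Bank of England balance sheet contracts → −£476B.
OMO purchase (from banks) £457.5 billion: Bank of England balance sheet expands → +£457.5B.
Currency withdrawal £248.5 billion: just a shift between currency and reserves — both are base money → 0.
Net: 39.5 − 200 − 476 + 457.5 + 0 = -£179 billion.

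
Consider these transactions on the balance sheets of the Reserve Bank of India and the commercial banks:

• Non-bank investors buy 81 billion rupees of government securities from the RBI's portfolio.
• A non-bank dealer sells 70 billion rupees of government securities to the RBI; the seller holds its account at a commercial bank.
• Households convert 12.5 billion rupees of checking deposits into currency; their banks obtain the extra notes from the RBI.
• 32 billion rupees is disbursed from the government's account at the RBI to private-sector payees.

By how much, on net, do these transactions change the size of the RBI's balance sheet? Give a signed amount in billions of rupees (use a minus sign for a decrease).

Asset sale (to non-banks) 81 billion rupees: an RBI asset is shed → −81B.
Asset purchase (from non-banks) 70 billion rupees: an RBI asset is acquired → +70B.
Currency withdrawal 12.5 billion rupees: only the composition of liabilities changes → 0.
Government spending 32 billion rupees: only the composition of liabilities changes → 0.
Net: −81 + 70 + 0 + 0 = -11 billion.

-11 billion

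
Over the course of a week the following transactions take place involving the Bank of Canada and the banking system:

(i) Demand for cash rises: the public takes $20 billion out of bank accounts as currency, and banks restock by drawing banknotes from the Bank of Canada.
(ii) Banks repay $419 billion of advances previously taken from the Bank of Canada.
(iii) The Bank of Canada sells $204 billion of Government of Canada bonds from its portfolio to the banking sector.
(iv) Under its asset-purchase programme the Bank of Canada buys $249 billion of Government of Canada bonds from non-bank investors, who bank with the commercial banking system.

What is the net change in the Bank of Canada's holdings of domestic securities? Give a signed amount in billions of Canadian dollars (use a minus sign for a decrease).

+$45 billion

Bank of Canada balance sheet:
  Assets:      Securities +$45B, Loans to banks −$419B
  Liabilities: Bank reserves −$394B, Currency in circulation +$20B
Commercial banking system:
  Assets:      Reserves at CB −$394B, Securities +$204B
  Liabilities: Checkable deposits +$229B, Borrowings from CB −$419B
So the change in the Bank of Canada's holdings of domestic securities is +$45 billion.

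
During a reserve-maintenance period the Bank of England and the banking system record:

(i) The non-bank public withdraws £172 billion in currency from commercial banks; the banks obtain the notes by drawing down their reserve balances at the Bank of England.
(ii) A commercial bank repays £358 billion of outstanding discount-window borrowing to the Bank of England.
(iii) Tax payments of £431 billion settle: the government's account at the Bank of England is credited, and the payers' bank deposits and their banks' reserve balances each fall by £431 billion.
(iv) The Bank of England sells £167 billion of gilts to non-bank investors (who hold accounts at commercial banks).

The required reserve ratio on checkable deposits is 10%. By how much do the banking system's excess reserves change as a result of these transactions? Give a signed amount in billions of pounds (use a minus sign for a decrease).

Currency withdrawal £172 billion: reserves −£172B, deposits −£172B.
Discount-window repayment £358 billion: reserves −£358B, deposits 0.
Government account inflow £431 billion: reserves −£431B, deposits −£431B.
Asset sale (to non-banks) £167 billion: reserves −£167B, deposits −£167B.
Totals: Δreserves = −£1128B, Δdeposits = −£770B.
Δrequired reserves = 10% × −£770B = −£77B.
Δexcess reserves = Δreserves − Δrequired = −£1128B − (−£77B) = -£1051 billion.

-£1051 billion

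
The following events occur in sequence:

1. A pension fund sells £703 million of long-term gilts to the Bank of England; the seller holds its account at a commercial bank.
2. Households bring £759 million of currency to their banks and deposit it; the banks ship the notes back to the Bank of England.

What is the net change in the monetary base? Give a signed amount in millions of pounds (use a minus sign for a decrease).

Asset purchase (from non-banks) £703 million: Bank of England balance sheet expands → +£703M.
Currency deposit £759 million: just a shift between currency and reserves — both are base money → 0.
Net: 703 + 0 = +£703 million.

+£703 million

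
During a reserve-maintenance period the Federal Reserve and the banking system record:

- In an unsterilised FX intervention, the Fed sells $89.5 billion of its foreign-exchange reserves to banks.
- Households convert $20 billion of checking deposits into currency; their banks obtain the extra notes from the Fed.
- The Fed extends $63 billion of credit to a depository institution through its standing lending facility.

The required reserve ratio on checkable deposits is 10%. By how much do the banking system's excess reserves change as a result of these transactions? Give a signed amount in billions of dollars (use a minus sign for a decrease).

-$44.5 billion

FX sale $89.5 billion: reserves −$89.5B, deposits 0.
Currency withdrawal $20 billion: reserves −$20B, deposits −$20B.
Discount-window loan $63 billion: reserves +$63B, deposits 0.
Totals: Δreserves = −$46.5B, Δdeposits = −$20B.
Δrequired reserves = 10% × −$20B = −$2B.
Δexcess reserves = Δreserves − Δrequired = −$46.5B − (−$2B) = -$44.5 billion.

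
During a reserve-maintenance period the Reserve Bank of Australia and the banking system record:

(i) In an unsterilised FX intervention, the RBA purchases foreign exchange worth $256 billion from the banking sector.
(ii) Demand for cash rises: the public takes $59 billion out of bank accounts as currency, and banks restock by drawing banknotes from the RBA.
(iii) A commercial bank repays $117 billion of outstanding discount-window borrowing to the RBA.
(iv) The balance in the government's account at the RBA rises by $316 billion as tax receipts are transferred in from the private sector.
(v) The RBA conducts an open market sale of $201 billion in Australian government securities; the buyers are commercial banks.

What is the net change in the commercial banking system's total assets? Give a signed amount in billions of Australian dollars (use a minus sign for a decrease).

-$492 billion

RBA balance sheet:
  Assets:      Securities −$201B, Loans to banks −$117B, Foreign assets +$256B
  Liabilities: Bank reserves −$437B, Currency in circulation +$59B, Government deposits +$316B
Commercial banking system:
  Assets:      Reserves at CB −$437B, Securities +$201B, Foreign assets −$256B
  Liabilities: Checkable deposits −$375B, Borrowings from CB −$117B
Change in total bank assets = -$492 billion.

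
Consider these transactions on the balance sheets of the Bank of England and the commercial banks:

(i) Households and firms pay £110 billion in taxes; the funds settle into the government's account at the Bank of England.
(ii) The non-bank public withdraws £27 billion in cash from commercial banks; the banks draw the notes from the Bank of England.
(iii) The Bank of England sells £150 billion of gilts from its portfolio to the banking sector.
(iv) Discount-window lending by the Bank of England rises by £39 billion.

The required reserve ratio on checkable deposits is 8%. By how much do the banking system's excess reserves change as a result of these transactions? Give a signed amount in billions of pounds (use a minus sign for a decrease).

Government account inflow £110 billion: reserves −£110B, deposits −£110B.
Currency withdrawal £27 billion: reserves −£27B, deposits −£27B.
OMO sale (to banks) £150 billion: reserves −£150B, deposits 0.
Discount-window loan £39 billion: reserves +£39B, deposits 0.
Totals: Δreserves = −£248B, Δdeposits = −£137B.
Δrequired reserves = 8% × −£137B = −£10.96B.
Δexcess reserves = Δreserves − Δrequired = −£248B − (−£10.96B) = -£237.04 billion.

-£237.04 billion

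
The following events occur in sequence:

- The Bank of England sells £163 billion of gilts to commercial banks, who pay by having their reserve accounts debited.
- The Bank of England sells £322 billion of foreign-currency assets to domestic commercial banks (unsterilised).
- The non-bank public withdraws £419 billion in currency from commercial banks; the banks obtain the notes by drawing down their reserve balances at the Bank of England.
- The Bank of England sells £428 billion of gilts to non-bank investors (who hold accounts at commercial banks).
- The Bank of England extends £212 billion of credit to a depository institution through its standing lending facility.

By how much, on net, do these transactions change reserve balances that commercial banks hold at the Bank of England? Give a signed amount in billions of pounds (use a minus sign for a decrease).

OMO sale (to banks) £163 billion: the buying banks pay out of their reserve balances → −£163B.
FX sale £322 billion: the buying banks pay out of their reserve balances → −£322B.
Currency withdrawal £419 billion: banks swap reserves for currency → −£419B.
Asset sale (to non-banks) £428 billion: the non-bank buyers' banks settle from reserves → −£428B.
Discount-window loan £212 billion: the loan is credited to the bank's reserve account → +£212B.
Net: −163 − 322 − 419 − 428 + 212 = -£1120 billion.

-£1120 billion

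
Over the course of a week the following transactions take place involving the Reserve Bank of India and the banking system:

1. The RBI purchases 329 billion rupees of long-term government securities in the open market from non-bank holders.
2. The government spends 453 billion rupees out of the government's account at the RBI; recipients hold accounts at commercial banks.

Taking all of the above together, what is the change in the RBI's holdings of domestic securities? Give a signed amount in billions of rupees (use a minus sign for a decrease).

+329 billion

RBI balance sheet:
  Assets:      Securities +329B
  Liabilities: Bank reserves +782B, Government deposits −453B
Commercial banking system:
  Assets:      Reserves at CB +782B
  Liabilities: Checkable deposits +782B
So the change in the RBI's holdings of domestic securities is +329 billion.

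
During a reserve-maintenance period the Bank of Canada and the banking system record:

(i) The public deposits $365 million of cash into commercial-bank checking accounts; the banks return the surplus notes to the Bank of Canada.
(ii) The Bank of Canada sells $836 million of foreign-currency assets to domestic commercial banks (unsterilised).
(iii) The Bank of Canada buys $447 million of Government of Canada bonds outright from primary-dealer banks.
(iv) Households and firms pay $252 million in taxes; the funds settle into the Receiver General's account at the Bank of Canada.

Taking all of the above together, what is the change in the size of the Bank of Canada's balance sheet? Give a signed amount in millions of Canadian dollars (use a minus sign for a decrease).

-$389 million

Currency deposit $365 million: only the composition of liabilities changes → 0.
FX sale $836 million: a Bank of Canada asset is shed → −$836M.
OMO purchase (from banks) $447 million: a Bank of Canada asset is acquired → +$447M.
Government account inflow $252 million: only the composition of liabilities changes → 0.
Net: 0 − 836 + 447 + 0 = -$389 million.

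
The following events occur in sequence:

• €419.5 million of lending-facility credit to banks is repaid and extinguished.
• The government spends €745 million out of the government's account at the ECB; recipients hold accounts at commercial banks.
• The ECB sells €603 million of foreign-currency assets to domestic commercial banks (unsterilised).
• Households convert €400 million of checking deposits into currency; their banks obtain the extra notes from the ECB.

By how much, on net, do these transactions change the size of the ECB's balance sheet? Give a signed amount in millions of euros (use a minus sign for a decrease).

Discount-window repayment €419.5 million: an ECB asset is shed → −€419.5M.
Government spending €745 million: only the composition of liabilities changes → 0.
FX sale €603 million: an ECB asset is shed → −€603M.
Currency withdrawal €400 million: only the composition of liabilities changes → 0.
Net: −419.5 + 0 − 603 + 0 = -€1022.5 million.

-€1022.5 million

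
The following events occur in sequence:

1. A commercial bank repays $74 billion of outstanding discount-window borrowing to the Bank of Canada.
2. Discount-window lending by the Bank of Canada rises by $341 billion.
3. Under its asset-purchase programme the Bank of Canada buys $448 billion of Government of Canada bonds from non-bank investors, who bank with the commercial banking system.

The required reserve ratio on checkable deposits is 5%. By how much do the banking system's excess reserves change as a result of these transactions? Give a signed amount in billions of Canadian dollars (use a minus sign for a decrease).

Discount-window repayment $74 billion: reserves −$74B, deposits 0.
Discount-window loan $341 billion: reserves +$341B, deposits 0.
Asset purchase (from non-banks) $448 billion: reserves +$448B, deposits +$448B.
Totals: Δreserves = +$715B, Δdeposits = +$448B.
Δrequired reserves = 5% × +$448B = +$22.4B.
Δexcess reserves = Δreserves − Δrequired = +$715B − (+$22.4B) = +$692.6 billion.

+$692.6 billion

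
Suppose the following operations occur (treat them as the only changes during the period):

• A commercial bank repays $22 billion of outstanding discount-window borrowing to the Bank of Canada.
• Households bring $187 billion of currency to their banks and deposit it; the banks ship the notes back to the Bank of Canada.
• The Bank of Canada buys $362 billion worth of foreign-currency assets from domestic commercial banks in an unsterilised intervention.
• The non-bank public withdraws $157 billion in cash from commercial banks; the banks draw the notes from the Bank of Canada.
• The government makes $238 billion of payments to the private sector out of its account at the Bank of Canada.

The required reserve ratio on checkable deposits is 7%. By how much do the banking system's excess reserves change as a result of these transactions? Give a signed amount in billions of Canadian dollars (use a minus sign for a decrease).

Discount-window repayment $22 billion: reserves −$22B, deposits 0.
Currency deposit $187 billion: reserves +$187B, deposits +$187B.
FX purchase $362 billion: reserves +$362B, deposits 0.
Currency withdrawal $157 billion: reserves −$157B, deposits −$157B.
Government spending $238 billion: reserves +$238B, deposits +$238B.
Totals: Δreserves = +$608B, Δdeposits = +$268B.
Δrequired reserves = 7% × +$268B = +$18.76B.
Δexcess reserves = Δreserves − Δrequired = +$608B − (+$18.76B) = +$589.24 billion.

+$589.24 billion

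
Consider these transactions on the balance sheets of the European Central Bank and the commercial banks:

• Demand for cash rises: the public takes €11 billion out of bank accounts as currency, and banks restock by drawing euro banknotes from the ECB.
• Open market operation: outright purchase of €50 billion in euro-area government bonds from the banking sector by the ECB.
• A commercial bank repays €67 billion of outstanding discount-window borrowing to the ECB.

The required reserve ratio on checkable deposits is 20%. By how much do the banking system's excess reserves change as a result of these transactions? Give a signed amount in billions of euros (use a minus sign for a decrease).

Currency withdrawal €11 billion: reserves −€11B, deposits −€11B.
OMO purchase (from banks) €50 billion: reserves +€50B, deposits 0.
Discount-window repayment €67 billion: reserves −€67B, deposits 0.
Totals: Δreserves = −€28B, Δdeposits = −€11B.
Δrequired reserves = 20% × −€11B = −€2.2B.
Δexcess reserves = Δreserves − Δrequired = −€28B − (−€2.2B) = -€25.8 billion.

-€25.8 billion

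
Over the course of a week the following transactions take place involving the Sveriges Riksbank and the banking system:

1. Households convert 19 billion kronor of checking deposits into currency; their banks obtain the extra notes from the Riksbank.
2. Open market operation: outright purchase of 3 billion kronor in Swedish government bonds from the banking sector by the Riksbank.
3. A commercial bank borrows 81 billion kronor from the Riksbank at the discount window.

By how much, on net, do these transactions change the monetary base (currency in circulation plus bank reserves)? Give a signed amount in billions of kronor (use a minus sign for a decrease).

Riksbank balance sheet:
  Assets:      Securities +3B, Loans to banks +81B
  Liabilities: Bank reserves +65B, Currency in circulation +19B
Monetary base = currency + reserves: +19B + (+65B) = +84 billion.

+84 billion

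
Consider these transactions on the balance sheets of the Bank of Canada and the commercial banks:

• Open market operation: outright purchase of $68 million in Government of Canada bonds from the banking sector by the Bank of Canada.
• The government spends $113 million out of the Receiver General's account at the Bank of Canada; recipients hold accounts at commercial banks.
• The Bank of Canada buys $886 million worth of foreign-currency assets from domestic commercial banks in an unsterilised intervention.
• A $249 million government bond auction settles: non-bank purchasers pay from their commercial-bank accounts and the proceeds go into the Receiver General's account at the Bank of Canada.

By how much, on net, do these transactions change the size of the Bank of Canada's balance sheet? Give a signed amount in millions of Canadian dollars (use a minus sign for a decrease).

+$954 million

OMO purchase (from banks) $68 million: a Bank of Canada asset is acquired → +$68M.
Government spending $113 million: only the composition of liabilities changes → 0.
FX purchase $886 million: a Bank of Canada asset is acquired → +$886M.
Government account inflow $249 million: only the composition of liabilities changes → 0.
Net: 68 + 0 + 886 + 0 = +$954 million.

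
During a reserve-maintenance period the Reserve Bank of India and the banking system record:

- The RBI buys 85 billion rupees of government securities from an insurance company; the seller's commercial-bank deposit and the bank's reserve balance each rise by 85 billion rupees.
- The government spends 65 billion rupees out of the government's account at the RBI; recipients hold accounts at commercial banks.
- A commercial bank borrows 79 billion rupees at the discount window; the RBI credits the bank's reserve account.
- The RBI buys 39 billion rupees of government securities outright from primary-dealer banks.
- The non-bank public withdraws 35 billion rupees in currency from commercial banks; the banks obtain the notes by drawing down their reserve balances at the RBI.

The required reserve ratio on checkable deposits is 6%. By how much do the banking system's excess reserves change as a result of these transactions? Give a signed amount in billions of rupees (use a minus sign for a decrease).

+226.1 billion

Asset purchase (from non-banks) 85 billion rupees: reserves +85B, deposits +85B.
Government spending 65 billion rupees: reserves +65B, deposits +65B.
Discount-window loan 79 billion rupees: reserves +79B, deposits 0.
OMO purchase (from banks) 39 billion rupees: reserves +39B, deposits 0.
Currency withdrawal 35 billion rupees: reserves −35B, deposits −35B.
Totals: Δreserves = +233B, Δdeposits = +115B.
Δrequired reserves = 6% × +115B = +6.9B.
Δexcess reserves = Δreserves − Δrequired = +233B − (+6.9B) = +226.1 billion.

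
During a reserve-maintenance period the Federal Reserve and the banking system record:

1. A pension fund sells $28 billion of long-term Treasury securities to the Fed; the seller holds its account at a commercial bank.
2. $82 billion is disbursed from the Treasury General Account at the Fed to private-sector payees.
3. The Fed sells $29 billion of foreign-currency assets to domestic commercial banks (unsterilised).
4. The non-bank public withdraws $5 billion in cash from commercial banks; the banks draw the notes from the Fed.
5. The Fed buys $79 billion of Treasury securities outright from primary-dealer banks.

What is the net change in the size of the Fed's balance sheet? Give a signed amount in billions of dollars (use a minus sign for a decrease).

+$78 billion

Asset purchase (from non-banks) $28 billion: a Fed asset is acquired → +$28B.
Government spending $82 billion: only the composition of liabilities changes → 0.
FX sale $29 billion: a Fed asset is shed → −$29B.
Currency withdrawal $5 billion: only the composition of liabilities changes → 0.
OMO purchase (from banks) $79 billion: a Fed asset is acquired → +$79B.
Net: 28 + 0 − 29 + 0 + 79 = +$78 billion.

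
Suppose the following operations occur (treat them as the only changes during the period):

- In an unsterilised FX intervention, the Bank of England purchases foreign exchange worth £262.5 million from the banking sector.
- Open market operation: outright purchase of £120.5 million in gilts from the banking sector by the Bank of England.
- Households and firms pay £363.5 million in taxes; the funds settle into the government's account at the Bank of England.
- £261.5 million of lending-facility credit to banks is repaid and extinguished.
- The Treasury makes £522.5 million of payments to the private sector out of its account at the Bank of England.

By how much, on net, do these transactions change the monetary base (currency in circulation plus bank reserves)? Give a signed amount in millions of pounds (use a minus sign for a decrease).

FX purchase £262.5 million: Bank of England balance sheet expands → +£262.5M.
OMO purchase (from banks) £120.5 million: Bank of England balance sheet expands → +£120.5M.
Government account inflow £363.5 million: reserves shift to a non-base liability → −£363.5M.
Discount-window repayment £261.5 million: Bank of England balance sheet contracts → −£261.5M.
Government spending £522.5 million: a non-base liability converts back to reserves → +£522.5M.
Net: 262.5 + 120.5 − 363.5 − 261.5 + 522.5 = +£280.5 million.

+£280.5 million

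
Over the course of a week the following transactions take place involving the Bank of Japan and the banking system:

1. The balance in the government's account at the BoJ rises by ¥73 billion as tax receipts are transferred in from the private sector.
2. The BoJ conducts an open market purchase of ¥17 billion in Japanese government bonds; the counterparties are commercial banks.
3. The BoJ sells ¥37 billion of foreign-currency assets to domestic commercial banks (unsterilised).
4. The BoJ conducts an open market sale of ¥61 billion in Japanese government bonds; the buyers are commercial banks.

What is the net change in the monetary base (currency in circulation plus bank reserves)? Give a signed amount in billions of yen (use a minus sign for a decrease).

BoJ balance sheet:
  Assets:      Securities −¥44B, Foreign assets −¥37B
  Liabilities: Bank reserves −¥154B, Government deposits +¥73B
Commercial banking system:
  Assets:      Reserves at CB −¥154B, Securities +¥44B, Foreign assets +¥37B
  Liabilities: Checkable deposits −¥73B
Monetary base = currency + reserves: 0 + (−¥154B) = -¥154 billion.

-¥154 billion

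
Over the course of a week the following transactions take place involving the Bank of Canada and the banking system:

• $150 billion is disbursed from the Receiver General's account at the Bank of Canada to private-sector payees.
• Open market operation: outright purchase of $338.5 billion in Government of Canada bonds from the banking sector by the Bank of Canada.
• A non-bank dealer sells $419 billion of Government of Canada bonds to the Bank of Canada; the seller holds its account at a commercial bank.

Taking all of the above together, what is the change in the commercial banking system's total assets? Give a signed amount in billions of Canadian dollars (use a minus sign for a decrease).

+$569 billion

Government spending $150 billion: bank balance sheets expand → +$150B.
OMO purchase (from banks) $338.5 billion: just an asset swap on bank balance sheets → 0.
Asset purchase (from non-banks) $419 billion: bank balance sheets expand → +$419B.
Net: 150 + 0 + 419 = +$569 billion.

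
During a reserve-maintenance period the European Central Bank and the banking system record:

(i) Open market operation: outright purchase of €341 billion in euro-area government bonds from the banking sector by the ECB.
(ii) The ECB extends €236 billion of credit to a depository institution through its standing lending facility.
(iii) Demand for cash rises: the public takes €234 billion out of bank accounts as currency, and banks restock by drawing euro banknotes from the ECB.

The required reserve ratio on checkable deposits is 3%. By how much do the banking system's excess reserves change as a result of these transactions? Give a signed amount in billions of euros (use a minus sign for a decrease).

OMO purchase (from banks) €341 billion: reserves +€341B, deposits 0.
Discount-window loan €236 billion: reserves +€236B, deposits 0.
Currency withdrawal €234 billion: reserves −€234B, deposits −€234B.
Totals: Δreserves = +€343B, Δdeposits = −€234B.
Δrequired reserves = 3% × −€234B = −€7.02B.
Δexcess reserves = Δreserves − Δrequired = +€343B − (−€7.02B) = +€350.02 billion.

+€350.02 billion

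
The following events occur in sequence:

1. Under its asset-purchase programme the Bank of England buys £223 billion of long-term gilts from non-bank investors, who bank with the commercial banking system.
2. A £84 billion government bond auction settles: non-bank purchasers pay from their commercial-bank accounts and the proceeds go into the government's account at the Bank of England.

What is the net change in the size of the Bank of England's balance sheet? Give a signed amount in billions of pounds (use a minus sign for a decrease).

+£223 billion

Bank of England balance sheet:
  Assets:      Securities +£223B
  Liabilities: Bank reserves +£139B, Government deposits +£84B
Change in total Bank of England assets = +£223 billion.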